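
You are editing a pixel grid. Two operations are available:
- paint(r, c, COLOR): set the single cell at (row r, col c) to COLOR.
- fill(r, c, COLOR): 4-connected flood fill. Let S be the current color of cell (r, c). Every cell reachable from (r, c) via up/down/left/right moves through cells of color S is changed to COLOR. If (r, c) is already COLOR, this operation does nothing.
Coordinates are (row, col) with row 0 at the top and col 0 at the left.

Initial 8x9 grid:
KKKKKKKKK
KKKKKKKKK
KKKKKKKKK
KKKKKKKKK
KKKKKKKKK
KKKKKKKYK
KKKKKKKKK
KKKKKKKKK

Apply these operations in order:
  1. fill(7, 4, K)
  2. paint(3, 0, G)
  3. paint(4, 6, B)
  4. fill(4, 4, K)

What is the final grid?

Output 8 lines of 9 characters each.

Answer: KKKKKKKKK
KKKKKKKKK
KKKKKKKKK
GKKKKKKKK
KKKKKKBKK
KKKKKKKYK
KKKKKKKKK
KKKKKKKKK

Derivation:
After op 1 fill(7,4,K) [0 cells changed]:
KKKKKKKKK
KKKKKKKKK
KKKKKKKKK
KKKKKKKKK
KKKKKKKKK
KKKKKKKYK
KKKKKKKKK
KKKKKKKKK
After op 2 paint(3,0,G):
KKKKKKKKK
KKKKKKKKK
KKKKKKKKK
GKKKKKKKK
KKKKKKKKK
KKKKKKKYK
KKKKKKKKK
KKKKKKKKK
After op 3 paint(4,6,B):
KKKKKKKKK
KKKKKKKKK
KKKKKKKKK
GKKKKKKKK
KKKKKKBKK
KKKKKKKYK
KKKKKKKKK
KKKKKKKKK
After op 4 fill(4,4,K) [0 cells changed]:
KKKKKKKKK
KKKKKKKKK
KKKKKKKKK
GKKKKKKKK
KKKKKKBKK
KKKKKKKYK
KKKKKKKKK
KKKKKKKKK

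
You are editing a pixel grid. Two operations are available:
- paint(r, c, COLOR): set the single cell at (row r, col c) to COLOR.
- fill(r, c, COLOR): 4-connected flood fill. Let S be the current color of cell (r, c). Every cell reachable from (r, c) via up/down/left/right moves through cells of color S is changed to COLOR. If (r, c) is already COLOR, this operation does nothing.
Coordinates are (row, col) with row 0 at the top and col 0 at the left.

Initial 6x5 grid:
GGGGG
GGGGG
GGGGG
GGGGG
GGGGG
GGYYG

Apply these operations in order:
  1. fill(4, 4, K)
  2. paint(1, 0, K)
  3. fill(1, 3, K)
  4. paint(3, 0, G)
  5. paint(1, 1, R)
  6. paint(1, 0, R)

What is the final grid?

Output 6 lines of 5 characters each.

After op 1 fill(4,4,K) [28 cells changed]:
KKKKK
KKKKK
KKKKK
KKKKK
KKKKK
KKYYK
After op 2 paint(1,0,K):
KKKKK
KKKKK
KKKKK
KKKKK
KKKKK
KKYYK
After op 3 fill(1,3,K) [0 cells changed]:
KKKKK
KKKKK
KKKKK
KKKKK
KKKKK
KKYYK
After op 4 paint(3,0,G):
KKKKK
KKKKK
KKKKK
GKKKK
KKKKK
KKYYK
After op 5 paint(1,1,R):
KKKKK
KRKKK
KKKKK
GKKKK
KKKKK
KKYYK
After op 6 paint(1,0,R):
KKKKK
RRKKK
KKKKK
GKKKK
KKKKK
KKYYK

Answer: KKKKK
RRKKK
KKKKK
GKKKK
KKKKK
KKYYK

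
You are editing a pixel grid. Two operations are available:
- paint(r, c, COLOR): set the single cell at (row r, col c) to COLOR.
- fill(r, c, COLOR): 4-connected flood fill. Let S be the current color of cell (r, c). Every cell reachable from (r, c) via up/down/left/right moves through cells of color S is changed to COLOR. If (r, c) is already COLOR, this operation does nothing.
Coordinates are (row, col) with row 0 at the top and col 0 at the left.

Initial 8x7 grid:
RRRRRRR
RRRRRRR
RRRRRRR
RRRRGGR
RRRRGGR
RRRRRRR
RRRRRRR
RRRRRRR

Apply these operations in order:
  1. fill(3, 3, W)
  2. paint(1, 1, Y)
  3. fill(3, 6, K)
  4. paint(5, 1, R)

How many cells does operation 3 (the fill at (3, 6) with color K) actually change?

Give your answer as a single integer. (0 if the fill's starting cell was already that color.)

After op 1 fill(3,3,W) [52 cells changed]:
WWWWWWW
WWWWWWW
WWWWWWW
WWWWGGW
WWWWGGW
WWWWWWW
WWWWWWW
WWWWWWW
After op 2 paint(1,1,Y):
WWWWWWW
WYWWWWW
WWWWWWW
WWWWGGW
WWWWGGW
WWWWWWW
WWWWWWW
WWWWWWW
After op 3 fill(3,6,K) [51 cells changed]:
KKKKKKK
KYKKKKK
KKKKKKK
KKKKGGK
KKKKGGK
KKKKKKK
KKKKKKK
KKKKKKK

Answer: 51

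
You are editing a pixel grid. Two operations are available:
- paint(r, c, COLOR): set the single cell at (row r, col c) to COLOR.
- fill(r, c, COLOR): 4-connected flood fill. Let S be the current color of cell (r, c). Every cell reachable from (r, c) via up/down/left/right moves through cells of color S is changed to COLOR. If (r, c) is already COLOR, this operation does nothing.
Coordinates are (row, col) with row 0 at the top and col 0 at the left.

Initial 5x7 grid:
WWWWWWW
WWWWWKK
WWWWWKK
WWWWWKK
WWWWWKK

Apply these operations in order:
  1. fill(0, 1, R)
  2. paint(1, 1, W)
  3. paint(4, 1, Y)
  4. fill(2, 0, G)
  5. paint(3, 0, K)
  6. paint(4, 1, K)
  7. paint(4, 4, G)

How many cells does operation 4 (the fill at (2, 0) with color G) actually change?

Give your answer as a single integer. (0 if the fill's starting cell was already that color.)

After op 1 fill(0,1,R) [27 cells changed]:
RRRRRRR
RRRRRKK
RRRRRKK
RRRRRKK
RRRRRKK
After op 2 paint(1,1,W):
RRRRRRR
RWRRRKK
RRRRRKK
RRRRRKK
RRRRRKK
After op 3 paint(4,1,Y):
RRRRRRR
RWRRRKK
RRRRRKK
RRRRRKK
RYRRRKK
After op 4 fill(2,0,G) [25 cells changed]:
GGGGGGG
GWGGGKK
GGGGGKK
GGGGGKK
GYGGGKK

Answer: 25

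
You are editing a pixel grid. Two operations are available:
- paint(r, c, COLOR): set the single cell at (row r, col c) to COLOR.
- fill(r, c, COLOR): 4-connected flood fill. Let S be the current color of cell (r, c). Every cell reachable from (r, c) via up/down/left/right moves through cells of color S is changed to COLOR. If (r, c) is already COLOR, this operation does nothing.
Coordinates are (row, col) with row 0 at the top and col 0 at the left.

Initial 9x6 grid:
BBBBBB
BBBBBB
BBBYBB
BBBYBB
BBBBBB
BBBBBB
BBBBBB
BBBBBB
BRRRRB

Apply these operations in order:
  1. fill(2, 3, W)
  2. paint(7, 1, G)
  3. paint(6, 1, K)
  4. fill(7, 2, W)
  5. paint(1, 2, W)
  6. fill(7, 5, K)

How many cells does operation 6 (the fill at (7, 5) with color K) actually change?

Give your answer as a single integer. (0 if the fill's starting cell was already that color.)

Answer: 48

Derivation:
After op 1 fill(2,3,W) [2 cells changed]:
BBBBBB
BBBBBB
BBBWBB
BBBWBB
BBBBBB
BBBBBB
BBBBBB
BBBBBB
BRRRRB
After op 2 paint(7,1,G):
BBBBBB
BBBBBB
BBBWBB
BBBWBB
BBBBBB
BBBBBB
BBBBBB
BGBBBB
BRRRRB
After op 3 paint(6,1,K):
BBBBBB
BBBBBB
BBBWBB
BBBWBB
BBBBBB
BBBBBB
BKBBBB
BGBBBB
BRRRRB
After op 4 fill(7,2,W) [46 cells changed]:
WWWWWW
WWWWWW
WWWWWW
WWWWWW
WWWWWW
WWWWWW
WKWWWW
WGWWWW
WRRRRW
After op 5 paint(1,2,W):
WWWWWW
WWWWWW
WWWWWW
WWWWWW
WWWWWW
WWWWWW
WKWWWW
WGWWWW
WRRRRW
After op 6 fill(7,5,K) [48 cells changed]:
KKKKKK
KKKKKK
KKKKKK
KKKKKK
KKKKKK
KKKKKK
KKKKKK
KGKKKK
KRRRRK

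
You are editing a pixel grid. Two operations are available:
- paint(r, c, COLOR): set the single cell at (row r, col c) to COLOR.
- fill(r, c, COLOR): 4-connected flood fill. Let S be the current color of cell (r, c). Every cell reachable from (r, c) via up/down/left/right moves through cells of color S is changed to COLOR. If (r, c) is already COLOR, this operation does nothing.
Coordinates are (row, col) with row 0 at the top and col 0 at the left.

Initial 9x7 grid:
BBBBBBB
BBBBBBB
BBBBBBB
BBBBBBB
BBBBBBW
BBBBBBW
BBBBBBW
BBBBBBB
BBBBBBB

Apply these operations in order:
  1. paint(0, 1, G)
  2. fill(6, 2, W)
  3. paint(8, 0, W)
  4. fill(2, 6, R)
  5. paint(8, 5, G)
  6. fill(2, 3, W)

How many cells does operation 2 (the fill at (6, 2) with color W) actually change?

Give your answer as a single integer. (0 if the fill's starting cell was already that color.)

After op 1 paint(0,1,G):
BGBBBBB
BBBBBBB
BBBBBBB
BBBBBBB
BBBBBBW
BBBBBBW
BBBBBBW
BBBBBBB
BBBBBBB
After op 2 fill(6,2,W) [59 cells changed]:
WGWWWWW
WWWWWWW
WWWWWWW
WWWWWWW
WWWWWWW
WWWWWWW
WWWWWWW
WWWWWWW
WWWWWWW

Answer: 59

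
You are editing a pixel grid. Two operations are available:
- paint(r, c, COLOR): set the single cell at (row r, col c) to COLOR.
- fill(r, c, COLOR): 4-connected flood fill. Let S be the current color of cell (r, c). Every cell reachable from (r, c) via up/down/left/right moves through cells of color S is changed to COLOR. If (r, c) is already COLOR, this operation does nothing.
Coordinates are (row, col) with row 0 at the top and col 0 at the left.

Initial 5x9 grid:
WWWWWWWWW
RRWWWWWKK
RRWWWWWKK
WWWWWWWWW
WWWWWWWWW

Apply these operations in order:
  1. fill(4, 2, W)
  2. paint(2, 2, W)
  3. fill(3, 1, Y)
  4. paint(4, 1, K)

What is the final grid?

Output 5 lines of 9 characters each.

After op 1 fill(4,2,W) [0 cells changed]:
WWWWWWWWW
RRWWWWWKK
RRWWWWWKK
WWWWWWWWW
WWWWWWWWW
After op 2 paint(2,2,W):
WWWWWWWWW
RRWWWWWKK
RRWWWWWKK
WWWWWWWWW
WWWWWWWWW
After op 3 fill(3,1,Y) [37 cells changed]:
YYYYYYYYY
RRYYYYYKK
RRYYYYYKK
YYYYYYYYY
YYYYYYYYY
After op 4 paint(4,1,K):
YYYYYYYYY
RRYYYYYKK
RRYYYYYKK
YYYYYYYYY
YKYYYYYYY

Answer: YYYYYYYYY
RRYYYYYKK
RRYYYYYKK
YYYYYYYYY
YKYYYYYYY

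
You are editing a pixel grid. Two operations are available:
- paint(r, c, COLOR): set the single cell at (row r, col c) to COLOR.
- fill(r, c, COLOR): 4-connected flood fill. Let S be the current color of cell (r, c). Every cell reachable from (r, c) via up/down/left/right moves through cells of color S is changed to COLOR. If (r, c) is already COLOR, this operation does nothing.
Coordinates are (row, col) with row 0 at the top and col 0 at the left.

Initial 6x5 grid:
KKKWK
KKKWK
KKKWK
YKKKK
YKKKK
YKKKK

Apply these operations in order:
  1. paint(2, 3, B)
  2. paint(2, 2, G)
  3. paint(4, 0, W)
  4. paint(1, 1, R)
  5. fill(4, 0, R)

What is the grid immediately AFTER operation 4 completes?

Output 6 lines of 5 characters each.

Answer: KKKWK
KRKWK
KKGBK
YKKKK
WKKKK
YKKKK

Derivation:
After op 1 paint(2,3,B):
KKKWK
KKKWK
KKKBK
YKKKK
YKKKK
YKKKK
After op 2 paint(2,2,G):
KKKWK
KKKWK
KKGBK
YKKKK
YKKKK
YKKKK
After op 3 paint(4,0,W):
KKKWK
KKKWK
KKGBK
YKKKK
WKKKK
YKKKK
After op 4 paint(1,1,R):
KKKWK
KRKWK
KKGBK
YKKKK
WKKKK
YKKKK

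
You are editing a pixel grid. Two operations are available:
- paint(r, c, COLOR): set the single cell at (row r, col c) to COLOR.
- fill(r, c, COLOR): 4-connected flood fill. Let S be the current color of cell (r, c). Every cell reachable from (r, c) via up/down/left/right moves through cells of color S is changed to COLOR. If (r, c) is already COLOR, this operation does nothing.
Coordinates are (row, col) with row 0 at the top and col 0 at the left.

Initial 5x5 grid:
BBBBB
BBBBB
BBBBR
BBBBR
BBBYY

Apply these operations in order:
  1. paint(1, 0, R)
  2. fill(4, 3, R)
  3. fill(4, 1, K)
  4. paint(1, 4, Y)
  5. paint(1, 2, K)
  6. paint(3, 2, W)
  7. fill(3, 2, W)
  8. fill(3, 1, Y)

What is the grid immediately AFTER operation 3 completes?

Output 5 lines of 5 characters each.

After op 1 paint(1,0,R):
BBBBB
RBBBB
BBBBR
BBBBR
BBBYY
After op 2 fill(4,3,R) [2 cells changed]:
BBBBB
RBBBB
BBBBR
BBBBR
BBBRR
After op 3 fill(4,1,K) [20 cells changed]:
KKKKK
RKKKK
KKKKR
KKKKR
KKKRR

Answer: KKKKK
RKKKK
KKKKR
KKKKR
KKKRR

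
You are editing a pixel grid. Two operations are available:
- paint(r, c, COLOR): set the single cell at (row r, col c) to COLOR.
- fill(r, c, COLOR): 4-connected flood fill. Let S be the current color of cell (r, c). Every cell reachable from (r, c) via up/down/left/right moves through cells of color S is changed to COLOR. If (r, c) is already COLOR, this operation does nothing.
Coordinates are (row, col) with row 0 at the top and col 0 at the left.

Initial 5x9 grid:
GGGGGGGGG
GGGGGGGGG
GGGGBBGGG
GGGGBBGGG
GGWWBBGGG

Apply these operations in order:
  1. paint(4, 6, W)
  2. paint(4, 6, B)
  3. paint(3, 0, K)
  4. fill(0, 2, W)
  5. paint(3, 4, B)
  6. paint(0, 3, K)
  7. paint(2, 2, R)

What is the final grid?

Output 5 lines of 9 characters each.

Answer: WWWKWWWWW
WWWWWWWWW
WWRWBBWWW
KWWWBBWWW
WWWWBBBWW

Derivation:
After op 1 paint(4,6,W):
GGGGGGGGG
GGGGGGGGG
GGGGBBGGG
GGGGBBGGG
GGWWBBWGG
After op 2 paint(4,6,B):
GGGGGGGGG
GGGGGGGGG
GGGGBBGGG
GGGGBBGGG
GGWWBBBGG
After op 3 paint(3,0,K):
GGGGGGGGG
GGGGGGGGG
GGGGBBGGG
KGGGBBGGG
GGWWBBBGG
After op 4 fill(0,2,W) [35 cells changed]:
WWWWWWWWW
WWWWWWWWW
WWWWBBWWW
KWWWBBWWW
WWWWBBBWW
After op 5 paint(3,4,B):
WWWWWWWWW
WWWWWWWWW
WWWWBBWWW
KWWWBBWWW
WWWWBBBWW
After op 6 paint(0,3,K):
WWWKWWWWW
WWWWWWWWW
WWWWBBWWW
KWWWBBWWW
WWWWBBBWW
After op 7 paint(2,2,R):
WWWKWWWWW
WWWWWWWWW
WWRWBBWWW
KWWWBBWWW
WWWWBBBWW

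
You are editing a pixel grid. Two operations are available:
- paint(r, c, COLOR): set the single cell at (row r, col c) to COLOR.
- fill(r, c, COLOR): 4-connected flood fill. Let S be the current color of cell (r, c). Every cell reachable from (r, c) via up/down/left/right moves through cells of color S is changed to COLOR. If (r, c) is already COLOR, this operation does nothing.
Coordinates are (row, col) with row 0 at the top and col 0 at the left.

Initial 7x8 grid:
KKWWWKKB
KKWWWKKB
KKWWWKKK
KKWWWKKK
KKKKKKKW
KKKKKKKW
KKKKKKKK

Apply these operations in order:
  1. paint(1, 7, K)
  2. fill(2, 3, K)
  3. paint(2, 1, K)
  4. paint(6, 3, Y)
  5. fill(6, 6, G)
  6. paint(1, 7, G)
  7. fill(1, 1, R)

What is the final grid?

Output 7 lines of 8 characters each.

Answer: RRRRRRRB
RRRRRRRR
RRRRRRRR
RRRRRRRR
RRRRRRRW
RRRRRRRW
RRRYRRRR

Derivation:
After op 1 paint(1,7,K):
KKWWWKKB
KKWWWKKK
KKWWWKKK
KKWWWKKK
KKKKKKKW
KKKKKKKW
KKKKKKKK
After op 2 fill(2,3,K) [12 cells changed]:
KKKKKKKB
KKKKKKKK
KKKKKKKK
KKKKKKKK
KKKKKKKW
KKKKKKKW
KKKKKKKK
After op 3 paint(2,1,K):
KKKKKKKB
KKKKKKKK
KKKKKKKK
KKKKKKKK
KKKKKKKW
KKKKKKKW
KKKKKKKK
After op 4 paint(6,3,Y):
KKKKKKKB
KKKKKKKK
KKKKKKKK
KKKKKKKK
KKKKKKKW
KKKKKKKW
KKKYKKKK
After op 5 fill(6,6,G) [52 cells changed]:
GGGGGGGB
GGGGGGGG
GGGGGGGG
GGGGGGGG
GGGGGGGW
GGGGGGGW
GGGYGGGG
After op 6 paint(1,7,G):
GGGGGGGB
GGGGGGGG
GGGGGGGG
GGGGGGGG
GGGGGGGW
GGGGGGGW
GGGYGGGG
After op 7 fill(1,1,R) [52 cells changed]:
RRRRRRRB
RRRRRRRR
RRRRRRRR
RRRRRRRR
RRRRRRRW
RRRRRRRW
RRRYRRRR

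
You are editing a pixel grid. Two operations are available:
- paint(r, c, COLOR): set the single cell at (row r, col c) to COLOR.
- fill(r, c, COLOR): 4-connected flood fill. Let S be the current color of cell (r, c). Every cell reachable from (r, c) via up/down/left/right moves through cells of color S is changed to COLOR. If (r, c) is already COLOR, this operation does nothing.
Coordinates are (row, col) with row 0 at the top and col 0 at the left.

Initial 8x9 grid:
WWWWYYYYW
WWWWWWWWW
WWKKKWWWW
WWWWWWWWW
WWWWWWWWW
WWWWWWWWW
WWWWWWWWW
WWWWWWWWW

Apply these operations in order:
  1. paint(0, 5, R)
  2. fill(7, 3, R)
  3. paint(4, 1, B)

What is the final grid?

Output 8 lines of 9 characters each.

After op 1 paint(0,5,R):
WWWWYRYYW
WWWWWWWWW
WWKKKWWWW
WWWWWWWWW
WWWWWWWWW
WWWWWWWWW
WWWWWWWWW
WWWWWWWWW
After op 2 fill(7,3,R) [65 cells changed]:
RRRRYRYYR
RRRRRRRRR
RRKKKRRRR
RRRRRRRRR
RRRRRRRRR
RRRRRRRRR
RRRRRRRRR
RRRRRRRRR
After op 3 paint(4,1,B):
RRRRYRYYR
RRRRRRRRR
RRKKKRRRR
RRRRRRRRR
RBRRRRRRR
RRRRRRRRR
RRRRRRRRR
RRRRRRRRR

Answer: RRRRYRYYR
RRRRRRRRR
RRKKKRRRR
RRRRRRRRR
RBRRRRRRR
RRRRRRRRR
RRRRRRRRR
RRRRRRRRR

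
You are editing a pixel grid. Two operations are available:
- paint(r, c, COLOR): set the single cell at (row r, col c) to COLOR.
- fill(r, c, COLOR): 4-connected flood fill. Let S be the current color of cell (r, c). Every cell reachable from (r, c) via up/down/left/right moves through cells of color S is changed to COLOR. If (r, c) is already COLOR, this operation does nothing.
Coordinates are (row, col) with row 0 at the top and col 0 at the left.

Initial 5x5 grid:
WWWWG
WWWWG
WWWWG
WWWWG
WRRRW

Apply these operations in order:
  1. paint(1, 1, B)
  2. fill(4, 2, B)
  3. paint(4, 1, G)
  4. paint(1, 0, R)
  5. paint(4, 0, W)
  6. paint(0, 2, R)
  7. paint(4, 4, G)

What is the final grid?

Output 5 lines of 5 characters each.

Answer: WWRWG
RBWWG
WWWWG
WWWWG
WGBBG

Derivation:
After op 1 paint(1,1,B):
WWWWG
WBWWG
WWWWG
WWWWG
WRRRW
After op 2 fill(4,2,B) [3 cells changed]:
WWWWG
WBWWG
WWWWG
WWWWG
WBBBW
After op 3 paint(4,1,G):
WWWWG
WBWWG
WWWWG
WWWWG
WGBBW
After op 4 paint(1,0,R):
WWWWG
RBWWG
WWWWG
WWWWG
WGBBW
After op 5 paint(4,0,W):
WWWWG
RBWWG
WWWWG
WWWWG
WGBBW
After op 6 paint(0,2,R):
WWRWG
RBWWG
WWWWG
WWWWG
WGBBW
After op 7 paint(4,4,G):
WWRWG
RBWWG
WWWWG
WWWWG
WGBBG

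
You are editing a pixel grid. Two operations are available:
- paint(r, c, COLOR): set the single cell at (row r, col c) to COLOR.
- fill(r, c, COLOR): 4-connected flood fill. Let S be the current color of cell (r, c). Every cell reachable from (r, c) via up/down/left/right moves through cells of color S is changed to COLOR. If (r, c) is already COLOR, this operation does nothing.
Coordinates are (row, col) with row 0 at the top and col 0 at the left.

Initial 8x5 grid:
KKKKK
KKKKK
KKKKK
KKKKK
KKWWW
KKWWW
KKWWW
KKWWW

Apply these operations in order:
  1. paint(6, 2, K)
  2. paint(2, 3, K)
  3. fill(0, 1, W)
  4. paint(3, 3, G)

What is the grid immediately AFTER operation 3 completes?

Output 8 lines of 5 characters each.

Answer: WWWWW
WWWWW
WWWWW
WWWWW
WWWWW
WWWWW
WWWWW
WWWWW

Derivation:
After op 1 paint(6,2,K):
KKKKK
KKKKK
KKKKK
KKKKK
KKWWW
KKWWW
KKKWW
KKWWW
After op 2 paint(2,3,K):
KKKKK
KKKKK
KKKKK
KKKKK
KKWWW
KKWWW
KKKWW
KKWWW
After op 3 fill(0,1,W) [29 cells changed]:
WWWWW
WWWWW
WWWWW
WWWWW
WWWWW
WWWWW
WWWWW
WWWWW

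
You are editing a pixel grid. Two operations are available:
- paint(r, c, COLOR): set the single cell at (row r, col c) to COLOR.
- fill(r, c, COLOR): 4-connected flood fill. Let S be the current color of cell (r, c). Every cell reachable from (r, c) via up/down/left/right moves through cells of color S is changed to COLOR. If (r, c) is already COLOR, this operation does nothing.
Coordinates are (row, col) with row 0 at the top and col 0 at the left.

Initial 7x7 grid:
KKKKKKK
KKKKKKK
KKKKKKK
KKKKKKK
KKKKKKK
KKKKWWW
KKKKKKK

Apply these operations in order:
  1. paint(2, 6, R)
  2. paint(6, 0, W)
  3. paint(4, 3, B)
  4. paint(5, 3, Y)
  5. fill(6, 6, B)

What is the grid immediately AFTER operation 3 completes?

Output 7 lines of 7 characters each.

After op 1 paint(2,6,R):
KKKKKKK
KKKKKKK
KKKKKKR
KKKKKKK
KKKKKKK
KKKKWWW
KKKKKKK
After op 2 paint(6,0,W):
KKKKKKK
KKKKKKK
KKKKKKR
KKKKKKK
KKKKKKK
KKKKWWW
WKKKKKK
After op 3 paint(4,3,B):
KKKKKKK
KKKKKKK
KKKKKKR
KKKKKKK
KKKBKKK
KKKKWWW
WKKKKKK

Answer: KKKKKKK
KKKKKKK
KKKKKKR
KKKKKKK
KKKBKKK
KKKKWWW
WKKKKKK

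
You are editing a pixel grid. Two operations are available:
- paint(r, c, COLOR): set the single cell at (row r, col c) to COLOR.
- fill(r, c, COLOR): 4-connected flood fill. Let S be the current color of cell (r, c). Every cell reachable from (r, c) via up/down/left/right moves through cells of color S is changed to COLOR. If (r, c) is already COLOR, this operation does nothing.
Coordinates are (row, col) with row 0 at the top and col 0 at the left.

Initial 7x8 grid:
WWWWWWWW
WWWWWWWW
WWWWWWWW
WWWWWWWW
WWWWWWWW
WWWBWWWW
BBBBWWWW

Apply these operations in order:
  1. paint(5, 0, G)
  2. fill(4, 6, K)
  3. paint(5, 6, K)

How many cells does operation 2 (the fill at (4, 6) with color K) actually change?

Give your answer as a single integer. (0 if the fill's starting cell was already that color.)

Answer: 50

Derivation:
After op 1 paint(5,0,G):
WWWWWWWW
WWWWWWWW
WWWWWWWW
WWWWWWWW
WWWWWWWW
GWWBWWWW
BBBBWWWW
After op 2 fill(4,6,K) [50 cells changed]:
KKKKKKKK
KKKKKKKK
KKKKKKKK
KKKKKKKK
KKKKKKKK
GKKBKKKK
BBBBKKKK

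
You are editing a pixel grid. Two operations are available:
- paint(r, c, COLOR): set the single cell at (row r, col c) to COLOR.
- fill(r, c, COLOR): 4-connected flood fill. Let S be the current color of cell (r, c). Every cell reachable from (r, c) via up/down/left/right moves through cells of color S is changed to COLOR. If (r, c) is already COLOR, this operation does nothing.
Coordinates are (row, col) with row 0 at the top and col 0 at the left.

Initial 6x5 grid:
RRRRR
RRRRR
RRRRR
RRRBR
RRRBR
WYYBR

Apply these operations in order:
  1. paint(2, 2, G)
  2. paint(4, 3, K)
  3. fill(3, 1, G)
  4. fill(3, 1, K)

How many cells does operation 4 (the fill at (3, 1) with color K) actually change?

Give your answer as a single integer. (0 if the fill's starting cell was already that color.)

Answer: 24

Derivation:
After op 1 paint(2,2,G):
RRRRR
RRRRR
RRGRR
RRRBR
RRRBR
WYYBR
After op 2 paint(4,3,K):
RRRRR
RRRRR
RRGRR
RRRBR
RRRKR
WYYBR
After op 3 fill(3,1,G) [23 cells changed]:
GGGGG
GGGGG
GGGGG
GGGBG
GGGKG
WYYBG
After op 4 fill(3,1,K) [24 cells changed]:
KKKKK
KKKKK
KKKKK
KKKBK
KKKKK
WYYBK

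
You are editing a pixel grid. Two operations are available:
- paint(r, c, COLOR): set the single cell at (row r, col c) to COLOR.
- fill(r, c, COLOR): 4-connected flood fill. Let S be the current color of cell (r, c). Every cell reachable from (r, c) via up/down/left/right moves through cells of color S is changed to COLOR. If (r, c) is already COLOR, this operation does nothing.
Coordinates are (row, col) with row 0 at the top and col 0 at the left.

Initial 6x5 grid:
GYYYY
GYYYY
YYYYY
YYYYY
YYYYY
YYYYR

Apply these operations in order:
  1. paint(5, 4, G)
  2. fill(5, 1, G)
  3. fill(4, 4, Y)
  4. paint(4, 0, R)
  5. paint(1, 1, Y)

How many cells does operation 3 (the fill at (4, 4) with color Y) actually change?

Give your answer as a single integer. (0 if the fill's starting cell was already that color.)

Answer: 30

Derivation:
After op 1 paint(5,4,G):
GYYYY
GYYYY
YYYYY
YYYYY
YYYYY
YYYYG
After op 2 fill(5,1,G) [27 cells changed]:
GGGGG
GGGGG
GGGGG
GGGGG
GGGGG
GGGGG
After op 3 fill(4,4,Y) [30 cells changed]:
YYYYY
YYYYY
YYYYY
YYYYY
YYYYY
YYYYY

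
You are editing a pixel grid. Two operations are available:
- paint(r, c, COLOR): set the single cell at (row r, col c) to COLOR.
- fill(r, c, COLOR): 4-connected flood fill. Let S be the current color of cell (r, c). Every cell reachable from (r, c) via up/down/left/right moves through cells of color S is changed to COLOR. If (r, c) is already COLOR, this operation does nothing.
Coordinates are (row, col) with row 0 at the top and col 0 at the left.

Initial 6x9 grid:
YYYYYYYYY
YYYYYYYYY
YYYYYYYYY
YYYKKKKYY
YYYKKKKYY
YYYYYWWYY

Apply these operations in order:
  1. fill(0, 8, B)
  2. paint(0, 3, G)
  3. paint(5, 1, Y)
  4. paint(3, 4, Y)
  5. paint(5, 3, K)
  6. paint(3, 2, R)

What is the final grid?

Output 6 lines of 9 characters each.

Answer: BBBGBBBBB
BBBBBBBBB
BBBBBBBBB
BBRKYKKBB
BBBKKKKBB
BYBKBWWBB

Derivation:
After op 1 fill(0,8,B) [44 cells changed]:
BBBBBBBBB
BBBBBBBBB
BBBBBBBBB
BBBKKKKBB
BBBKKKKBB
BBBBBWWBB
After op 2 paint(0,3,G):
BBBGBBBBB
BBBBBBBBB
BBBBBBBBB
BBBKKKKBB
BBBKKKKBB
BBBBBWWBB
After op 3 paint(5,1,Y):
BBBGBBBBB
BBBBBBBBB
BBBBBBBBB
BBBKKKKBB
BBBKKKKBB
BYBBBWWBB
After op 4 paint(3,4,Y):
BBBGBBBBB
BBBBBBBBB
BBBBBBBBB
BBBKYKKBB
BBBKKKKBB
BYBBBWWBB
After op 5 paint(5,3,K):
BBBGBBBBB
BBBBBBBBB
BBBBBBBBB
BBBKYKKBB
BBBKKKKBB
BYBKBWWBB
After op 6 paint(3,2,R):
BBBGBBBBB
BBBBBBBBB
BBBBBBBBB
BBRKYKKBB
BBBKKKKBB
BYBKBWWBB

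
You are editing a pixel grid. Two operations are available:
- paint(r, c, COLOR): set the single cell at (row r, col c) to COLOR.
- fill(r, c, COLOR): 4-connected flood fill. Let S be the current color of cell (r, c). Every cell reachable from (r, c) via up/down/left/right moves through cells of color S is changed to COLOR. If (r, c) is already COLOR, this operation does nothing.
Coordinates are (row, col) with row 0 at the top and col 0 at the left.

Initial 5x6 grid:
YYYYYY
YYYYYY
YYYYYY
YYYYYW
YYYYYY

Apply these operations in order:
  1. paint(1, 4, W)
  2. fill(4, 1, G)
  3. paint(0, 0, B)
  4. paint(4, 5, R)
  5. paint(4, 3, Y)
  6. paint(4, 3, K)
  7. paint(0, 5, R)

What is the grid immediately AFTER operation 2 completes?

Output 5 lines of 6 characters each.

After op 1 paint(1,4,W):
YYYYYY
YYYYWY
YYYYYY
YYYYYW
YYYYYY
After op 2 fill(4,1,G) [28 cells changed]:
GGGGGG
GGGGWG
GGGGGG
GGGGGW
GGGGGG

Answer: GGGGGG
GGGGWG
GGGGGG
GGGGGW
GGGGGG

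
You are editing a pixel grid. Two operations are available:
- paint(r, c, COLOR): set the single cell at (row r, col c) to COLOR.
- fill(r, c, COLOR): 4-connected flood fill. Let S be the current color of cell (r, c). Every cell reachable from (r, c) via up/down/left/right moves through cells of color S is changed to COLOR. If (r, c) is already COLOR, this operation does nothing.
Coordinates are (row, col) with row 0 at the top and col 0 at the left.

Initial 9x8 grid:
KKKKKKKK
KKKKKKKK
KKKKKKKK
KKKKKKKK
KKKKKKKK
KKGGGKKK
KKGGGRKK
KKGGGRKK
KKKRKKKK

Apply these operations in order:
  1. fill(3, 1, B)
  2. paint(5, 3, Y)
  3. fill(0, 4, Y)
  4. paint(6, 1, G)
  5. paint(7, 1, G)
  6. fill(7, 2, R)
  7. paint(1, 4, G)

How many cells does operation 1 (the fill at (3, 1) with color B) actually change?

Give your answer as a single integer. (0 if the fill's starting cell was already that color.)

Answer: 60

Derivation:
After op 1 fill(3,1,B) [60 cells changed]:
BBBBBBBB
BBBBBBBB
BBBBBBBB
BBBBBBBB
BBBBBBBB
BBGGGBBB
BBGGGRBB
BBGGGRBB
BBBRBBBB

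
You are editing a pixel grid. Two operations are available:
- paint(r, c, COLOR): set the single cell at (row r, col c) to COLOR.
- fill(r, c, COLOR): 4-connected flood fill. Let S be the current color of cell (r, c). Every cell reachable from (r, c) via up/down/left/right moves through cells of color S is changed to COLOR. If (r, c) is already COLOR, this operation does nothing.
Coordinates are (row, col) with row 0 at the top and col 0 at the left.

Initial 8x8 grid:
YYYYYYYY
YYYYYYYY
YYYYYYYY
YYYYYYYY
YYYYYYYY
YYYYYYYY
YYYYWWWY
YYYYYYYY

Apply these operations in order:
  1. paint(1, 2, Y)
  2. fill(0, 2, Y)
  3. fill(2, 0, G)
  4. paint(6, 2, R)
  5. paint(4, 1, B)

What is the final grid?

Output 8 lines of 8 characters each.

After op 1 paint(1,2,Y):
YYYYYYYY
YYYYYYYY
YYYYYYYY
YYYYYYYY
YYYYYYYY
YYYYYYYY
YYYYWWWY
YYYYYYYY
After op 2 fill(0,2,Y) [0 cells changed]:
YYYYYYYY
YYYYYYYY
YYYYYYYY
YYYYYYYY
YYYYYYYY
YYYYYYYY
YYYYWWWY
YYYYYYYY
After op 3 fill(2,0,G) [61 cells changed]:
GGGGGGGG
GGGGGGGG
GGGGGGGG
GGGGGGGG
GGGGGGGG
GGGGGGGG
GGGGWWWG
GGGGGGGG
After op 4 paint(6,2,R):
GGGGGGGG
GGGGGGGG
GGGGGGGG
GGGGGGGG
GGGGGGGG
GGGGGGGG
GGRGWWWG
GGGGGGGG
After op 5 paint(4,1,B):
GGGGGGGG
GGGGGGGG
GGGGGGGG
GGGGGGGG
GBGGGGGG
GGGGGGGG
GGRGWWWG
GGGGGGGG

Answer: GGGGGGGG
GGGGGGGG
GGGGGGGG
GGGGGGGG
GBGGGGGG
GGGGGGGG
GGRGWWWG
GGGGGGGG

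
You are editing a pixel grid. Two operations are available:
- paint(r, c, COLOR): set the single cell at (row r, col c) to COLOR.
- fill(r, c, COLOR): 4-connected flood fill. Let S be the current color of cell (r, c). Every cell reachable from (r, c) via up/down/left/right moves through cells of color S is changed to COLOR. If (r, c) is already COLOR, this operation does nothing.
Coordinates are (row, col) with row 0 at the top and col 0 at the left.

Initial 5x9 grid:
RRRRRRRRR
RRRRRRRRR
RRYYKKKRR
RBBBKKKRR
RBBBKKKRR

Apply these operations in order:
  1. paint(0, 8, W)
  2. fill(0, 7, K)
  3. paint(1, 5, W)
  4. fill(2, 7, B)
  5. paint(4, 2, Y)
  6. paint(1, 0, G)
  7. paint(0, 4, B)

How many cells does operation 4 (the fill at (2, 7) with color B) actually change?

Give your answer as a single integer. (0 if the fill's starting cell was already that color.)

Answer: 35

Derivation:
After op 1 paint(0,8,W):
RRRRRRRRW
RRRRRRRRR
RRYYKKKRR
RBBBKKKRR
RBBBKKKRR
After op 2 fill(0,7,K) [27 cells changed]:
KKKKKKKKW
KKKKKKKKK
KKYYKKKKK
KBBBKKKKK
KBBBKKKKK
After op 3 paint(1,5,W):
KKKKKKKKW
KKKKKWKKK
KKYYKKKKK
KBBBKKKKK
KBBBKKKKK
After op 4 fill(2,7,B) [35 cells changed]:
BBBBBBBBW
BBBBBWBBB
BBYYBBBBB
BBBBBBBBB
BBBBBBBBB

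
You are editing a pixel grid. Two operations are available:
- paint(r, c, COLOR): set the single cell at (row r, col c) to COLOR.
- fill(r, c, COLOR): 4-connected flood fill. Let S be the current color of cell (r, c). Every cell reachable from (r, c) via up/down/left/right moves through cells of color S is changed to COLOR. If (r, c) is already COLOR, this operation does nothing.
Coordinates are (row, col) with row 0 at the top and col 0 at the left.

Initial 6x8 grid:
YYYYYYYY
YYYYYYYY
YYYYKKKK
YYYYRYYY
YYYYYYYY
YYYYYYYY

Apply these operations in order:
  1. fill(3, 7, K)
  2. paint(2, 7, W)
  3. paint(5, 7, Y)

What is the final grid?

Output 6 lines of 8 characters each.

Answer: KKKKKKKK
KKKKKKKK
KKKKKKKW
KKKKRKKK
KKKKKKKK
KKKKKKKY

Derivation:
After op 1 fill(3,7,K) [43 cells changed]:
KKKKKKKK
KKKKKKKK
KKKKKKKK
KKKKRKKK
KKKKKKKK
KKKKKKKK
After op 2 paint(2,7,W):
KKKKKKKK
KKKKKKKK
KKKKKKKW
KKKKRKKK
KKKKKKKK
KKKKKKKK
After op 3 paint(5,7,Y):
KKKKKKKK
KKKKKKKK
KKKKKKKW
KKKKRKKK
KKKKKKKK
KKKKKKKY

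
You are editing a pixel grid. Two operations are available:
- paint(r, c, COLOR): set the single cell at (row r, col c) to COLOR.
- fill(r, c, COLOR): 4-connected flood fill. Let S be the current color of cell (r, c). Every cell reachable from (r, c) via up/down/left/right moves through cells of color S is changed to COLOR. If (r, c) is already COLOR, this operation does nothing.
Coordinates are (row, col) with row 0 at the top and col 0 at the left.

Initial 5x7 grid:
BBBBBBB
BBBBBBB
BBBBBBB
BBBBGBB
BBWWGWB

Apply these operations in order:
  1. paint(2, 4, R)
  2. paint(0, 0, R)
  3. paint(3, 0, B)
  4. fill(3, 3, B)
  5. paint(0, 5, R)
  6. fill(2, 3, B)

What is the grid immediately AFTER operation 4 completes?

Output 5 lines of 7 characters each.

After op 1 paint(2,4,R):
BBBBBBB
BBBBBBB
BBBBRBB
BBBBGBB
BBWWGWB
After op 2 paint(0,0,R):
RBBBBBB
BBBBBBB
BBBBRBB
BBBBGBB
BBWWGWB
After op 3 paint(3,0,B):
RBBBBBB
BBBBBBB
BBBBRBB
BBBBGBB
BBWWGWB
After op 4 fill(3,3,B) [0 cells changed]:
RBBBBBB
BBBBBBB
BBBBRBB
BBBBGBB
BBWWGWB

Answer: RBBBBBB
BBBBBBB
BBBBRBB
BBBBGBB
BBWWGWB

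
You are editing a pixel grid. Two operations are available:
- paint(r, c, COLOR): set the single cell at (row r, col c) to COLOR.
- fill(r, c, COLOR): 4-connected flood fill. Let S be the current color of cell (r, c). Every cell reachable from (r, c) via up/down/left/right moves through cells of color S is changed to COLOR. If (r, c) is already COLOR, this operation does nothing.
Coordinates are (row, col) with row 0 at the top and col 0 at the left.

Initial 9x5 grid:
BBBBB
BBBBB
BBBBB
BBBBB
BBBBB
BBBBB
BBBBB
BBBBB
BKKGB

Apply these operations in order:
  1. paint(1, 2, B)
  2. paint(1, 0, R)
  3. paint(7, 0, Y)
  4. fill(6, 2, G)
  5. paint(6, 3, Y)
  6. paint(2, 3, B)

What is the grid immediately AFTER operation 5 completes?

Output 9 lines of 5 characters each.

After op 1 paint(1,2,B):
BBBBB
BBBBB
BBBBB
BBBBB
BBBBB
BBBBB
BBBBB
BBBBB
BKKGB
After op 2 paint(1,0,R):
BBBBB
RBBBB
BBBBB
BBBBB
BBBBB
BBBBB
BBBBB
BBBBB
BKKGB
After op 3 paint(7,0,Y):
BBBBB
RBBBB
BBBBB
BBBBB
BBBBB
BBBBB
BBBBB
YBBBB
BKKGB
After op 4 fill(6,2,G) [39 cells changed]:
GGGGG
RGGGG
GGGGG
GGGGG
GGGGG
GGGGG
GGGGG
YGGGG
BKKGG
After op 5 paint(6,3,Y):
GGGGG
RGGGG
GGGGG
GGGGG
GGGGG
GGGGG
GGGYG
YGGGG
BKKGG

Answer: GGGGG
RGGGG
GGGGG
GGGGG
GGGGG
GGGGG
GGGYG
YGGGG
BKKGG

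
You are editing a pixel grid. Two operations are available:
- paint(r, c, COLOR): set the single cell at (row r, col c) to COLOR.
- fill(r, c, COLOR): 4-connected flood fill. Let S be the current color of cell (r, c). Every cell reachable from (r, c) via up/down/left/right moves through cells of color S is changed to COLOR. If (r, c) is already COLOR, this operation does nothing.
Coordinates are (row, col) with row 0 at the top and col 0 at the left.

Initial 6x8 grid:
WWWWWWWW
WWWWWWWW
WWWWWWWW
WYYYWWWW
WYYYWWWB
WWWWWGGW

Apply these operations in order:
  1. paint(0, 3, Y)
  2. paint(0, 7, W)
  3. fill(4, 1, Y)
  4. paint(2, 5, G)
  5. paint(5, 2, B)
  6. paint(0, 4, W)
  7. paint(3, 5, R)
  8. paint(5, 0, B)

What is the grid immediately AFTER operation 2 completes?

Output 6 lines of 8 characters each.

Answer: WWWYWWWW
WWWWWWWW
WWWWWWWW
WYYYWWWW
WYYYWWWB
WWWWWGGW

Derivation:
After op 1 paint(0,3,Y):
WWWYWWWW
WWWWWWWW
WWWWWWWW
WYYYWWWW
WYYYWWWB
WWWWWGGW
After op 2 paint(0,7,W):
WWWYWWWW
WWWWWWWW
WWWWWWWW
WYYYWWWW
WYYYWWWB
WWWWWGGW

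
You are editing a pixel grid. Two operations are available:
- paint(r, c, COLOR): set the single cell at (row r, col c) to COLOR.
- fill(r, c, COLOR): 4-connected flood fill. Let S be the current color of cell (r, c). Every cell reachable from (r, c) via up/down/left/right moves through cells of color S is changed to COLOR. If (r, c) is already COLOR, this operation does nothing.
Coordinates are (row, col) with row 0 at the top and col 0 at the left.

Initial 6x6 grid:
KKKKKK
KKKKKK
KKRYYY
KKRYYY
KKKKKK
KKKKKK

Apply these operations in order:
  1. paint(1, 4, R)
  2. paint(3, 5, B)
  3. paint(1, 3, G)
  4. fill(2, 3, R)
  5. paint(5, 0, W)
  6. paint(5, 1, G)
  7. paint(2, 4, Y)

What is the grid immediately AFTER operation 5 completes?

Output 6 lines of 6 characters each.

Answer: KKKKKK
KKKGRK
KKRRRR
KKRRRB
KKKKKK
WKKKKK

Derivation:
After op 1 paint(1,4,R):
KKKKKK
KKKKRK
KKRYYY
KKRYYY
KKKKKK
KKKKKK
After op 2 paint(3,5,B):
KKKKKK
KKKKRK
KKRYYY
KKRYYB
KKKKKK
KKKKKK
After op 3 paint(1,3,G):
KKKKKK
KKKGRK
KKRYYY
KKRYYB
KKKKKK
KKKKKK
After op 4 fill(2,3,R) [5 cells changed]:
KKKKKK
KKKGRK
KKRRRR
KKRRRB
KKKKKK
KKKKKK
After op 5 paint(5,0,W):
KKKKKK
KKKGRK
KKRRRR
KKRRRB
KKKKKK
WKKKKK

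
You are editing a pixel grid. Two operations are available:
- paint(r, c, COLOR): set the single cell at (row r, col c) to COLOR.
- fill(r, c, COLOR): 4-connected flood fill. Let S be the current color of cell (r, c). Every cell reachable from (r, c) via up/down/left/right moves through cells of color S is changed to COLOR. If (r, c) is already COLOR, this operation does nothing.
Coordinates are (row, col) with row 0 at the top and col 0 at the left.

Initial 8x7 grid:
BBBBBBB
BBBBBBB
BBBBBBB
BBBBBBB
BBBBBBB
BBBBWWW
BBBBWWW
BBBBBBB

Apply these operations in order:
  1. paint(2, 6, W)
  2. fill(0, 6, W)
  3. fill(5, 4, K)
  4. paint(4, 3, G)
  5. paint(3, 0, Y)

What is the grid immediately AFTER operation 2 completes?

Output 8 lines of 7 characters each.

Answer: WWWWWWW
WWWWWWW
WWWWWWW
WWWWWWW
WWWWWWW
WWWWWWW
WWWWWWW
WWWWWWW

Derivation:
After op 1 paint(2,6,W):
BBBBBBB
BBBBBBB
BBBBBBW
BBBBBBB
BBBBBBB
BBBBWWW
BBBBWWW
BBBBBBB
After op 2 fill(0,6,W) [49 cells changed]:
WWWWWWW
WWWWWWW
WWWWWWW
WWWWWWW
WWWWWWW
WWWWWWW
WWWWWWW
WWWWWWW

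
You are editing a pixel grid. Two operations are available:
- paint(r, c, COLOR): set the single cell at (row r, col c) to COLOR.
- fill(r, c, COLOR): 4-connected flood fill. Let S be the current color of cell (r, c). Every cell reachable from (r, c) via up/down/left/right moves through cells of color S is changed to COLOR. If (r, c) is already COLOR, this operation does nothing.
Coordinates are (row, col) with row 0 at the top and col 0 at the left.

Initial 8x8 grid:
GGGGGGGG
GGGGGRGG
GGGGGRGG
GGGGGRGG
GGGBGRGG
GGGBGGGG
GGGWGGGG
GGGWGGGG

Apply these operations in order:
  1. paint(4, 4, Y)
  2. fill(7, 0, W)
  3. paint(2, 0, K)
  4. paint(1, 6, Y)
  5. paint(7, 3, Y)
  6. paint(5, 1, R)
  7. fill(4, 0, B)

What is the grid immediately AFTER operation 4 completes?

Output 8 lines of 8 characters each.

After op 1 paint(4,4,Y):
GGGGGGGG
GGGGGRGG
GGGGGRGG
GGGGGRGG
GGGBYRGG
GGGBGGGG
GGGWGGGG
GGGWGGGG
After op 2 fill(7,0,W) [55 cells changed]:
WWWWWWWW
WWWWWRWW
WWWWWRWW
WWWWWRWW
WWWBYRWW
WWWBWWWW
WWWWWWWW
WWWWWWWW
After op 3 paint(2,0,K):
WWWWWWWW
WWWWWRWW
KWWWWRWW
WWWWWRWW
WWWBYRWW
WWWBWWWW
WWWWWWWW
WWWWWWWW
After op 4 paint(1,6,Y):
WWWWWWWW
WWWWWRYW
KWWWWRWW
WWWWWRWW
WWWBYRWW
WWWBWWWW
WWWWWWWW
WWWWWWWW

Answer: WWWWWWWW
WWWWWRYW
KWWWWRWW
WWWWWRWW
WWWBYRWW
WWWBWWWW
WWWWWWWW
WWWWWWWW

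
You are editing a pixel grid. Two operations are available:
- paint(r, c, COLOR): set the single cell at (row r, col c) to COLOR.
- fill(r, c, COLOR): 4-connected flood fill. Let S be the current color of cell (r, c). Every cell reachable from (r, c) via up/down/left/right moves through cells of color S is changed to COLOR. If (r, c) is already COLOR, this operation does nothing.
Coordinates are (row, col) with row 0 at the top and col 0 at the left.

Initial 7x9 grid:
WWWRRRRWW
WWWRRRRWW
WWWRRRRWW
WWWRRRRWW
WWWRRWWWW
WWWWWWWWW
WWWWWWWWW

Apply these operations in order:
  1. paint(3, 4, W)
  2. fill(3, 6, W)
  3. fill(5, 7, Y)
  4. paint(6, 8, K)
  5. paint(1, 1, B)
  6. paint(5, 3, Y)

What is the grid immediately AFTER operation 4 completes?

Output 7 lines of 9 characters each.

Answer: YYYYYYYYY
YYYYYYYYY
YYYYYYYYY
YYYYYYYYY
YYYYYYYYY
YYYYYYYYY
YYYYYYYYK

Derivation:
After op 1 paint(3,4,W):
WWWRRRRWW
WWWRRRRWW
WWWRRRRWW
WWWRWRRWW
WWWRRWWWW
WWWWWWWWW
WWWWWWWWW
After op 2 fill(3,6,W) [17 cells changed]:
WWWWWWWWW
WWWWWWWWW
WWWWWWWWW
WWWWWWWWW
WWWWWWWWW
WWWWWWWWW
WWWWWWWWW
After op 3 fill(5,7,Y) [63 cells changed]:
YYYYYYYYY
YYYYYYYYY
YYYYYYYYY
YYYYYYYYY
YYYYYYYYY
YYYYYYYYY
YYYYYYYYY
After op 4 paint(6,8,K):
YYYYYYYYY
YYYYYYYYY
YYYYYYYYY
YYYYYYYYY
YYYYYYYYY
YYYYYYYYY
YYYYYYYYK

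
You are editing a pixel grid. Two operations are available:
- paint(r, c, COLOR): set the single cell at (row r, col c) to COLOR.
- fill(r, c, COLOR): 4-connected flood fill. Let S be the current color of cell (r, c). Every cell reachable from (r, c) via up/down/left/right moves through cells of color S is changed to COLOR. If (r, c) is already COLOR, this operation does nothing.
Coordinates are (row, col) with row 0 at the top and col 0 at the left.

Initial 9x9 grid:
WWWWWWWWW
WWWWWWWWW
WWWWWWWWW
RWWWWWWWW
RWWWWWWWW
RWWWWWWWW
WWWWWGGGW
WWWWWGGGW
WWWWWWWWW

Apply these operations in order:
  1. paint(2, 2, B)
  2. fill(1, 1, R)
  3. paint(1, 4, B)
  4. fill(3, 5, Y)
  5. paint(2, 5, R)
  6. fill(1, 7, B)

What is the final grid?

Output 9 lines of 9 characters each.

Answer: BBBBBBBBB
BBBBBBBBB
BBBBBRBBB
BBBBBBBBB
BBBBBBBBB
BBBBBBBBB
BBBBBGGGB
BBBBBGGGB
BBBBBBBBB

Derivation:
After op 1 paint(2,2,B):
WWWWWWWWW
WWWWWWWWW
WWBWWWWWW
RWWWWWWWW
RWWWWWWWW
RWWWWWWWW
WWWWWGGGW
WWWWWGGGW
WWWWWWWWW
After op 2 fill(1,1,R) [71 cells changed]:
RRRRRRRRR
RRRRRRRRR
RRBRRRRRR
RRRRRRRRR
RRRRRRRRR
RRRRRRRRR
RRRRRGGGR
RRRRRGGGR
RRRRRRRRR
After op 3 paint(1,4,B):
RRRRRRRRR
RRRRBRRRR
RRBRRRRRR
RRRRRRRRR
RRRRRRRRR
RRRRRRRRR
RRRRRGGGR
RRRRRGGGR
RRRRRRRRR
After op 4 fill(3,5,Y) [73 cells changed]:
YYYYYYYYY
YYYYBYYYY
YYBYYYYYY
YYYYYYYYY
YYYYYYYYY
YYYYYYYYY
YYYYYGGGY
YYYYYGGGY
YYYYYYYYY
After op 5 paint(2,5,R):
YYYYYYYYY
YYYYBYYYY
YYBYYRYYY
YYYYYYYYY
YYYYYYYYY
YYYYYYYYY
YYYYYGGGY
YYYYYGGGY
YYYYYYYYY
After op 6 fill(1,7,B) [72 cells changed]:
BBBBBBBBB
BBBBBBBBB
BBBBBRBBB
BBBBBBBBB
BBBBBBBBB
BBBBBBBBB
BBBBBGGGB
BBBBBGGGB
BBBBBBBBB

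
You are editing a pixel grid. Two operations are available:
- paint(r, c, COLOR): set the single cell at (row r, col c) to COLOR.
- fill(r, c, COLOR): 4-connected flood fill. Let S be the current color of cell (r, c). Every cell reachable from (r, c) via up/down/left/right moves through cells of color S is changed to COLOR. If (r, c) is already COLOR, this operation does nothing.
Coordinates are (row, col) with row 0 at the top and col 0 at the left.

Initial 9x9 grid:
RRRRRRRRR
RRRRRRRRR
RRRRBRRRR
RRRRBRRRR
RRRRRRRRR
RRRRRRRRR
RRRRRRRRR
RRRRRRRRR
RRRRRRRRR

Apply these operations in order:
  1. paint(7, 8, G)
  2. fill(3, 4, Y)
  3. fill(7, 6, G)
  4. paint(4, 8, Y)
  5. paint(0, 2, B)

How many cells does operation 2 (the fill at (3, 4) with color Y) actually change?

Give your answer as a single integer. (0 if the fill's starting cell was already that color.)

Answer: 2

Derivation:
After op 1 paint(7,8,G):
RRRRRRRRR
RRRRRRRRR
RRRRBRRRR
RRRRBRRRR
RRRRRRRRR
RRRRRRRRR
RRRRRRRRR
RRRRRRRRG
RRRRRRRRR
After op 2 fill(3,4,Y) [2 cells changed]:
RRRRRRRRR
RRRRRRRRR
RRRRYRRRR
RRRRYRRRR
RRRRRRRRR
RRRRRRRRR
RRRRRRRRR
RRRRRRRRG
RRRRRRRRR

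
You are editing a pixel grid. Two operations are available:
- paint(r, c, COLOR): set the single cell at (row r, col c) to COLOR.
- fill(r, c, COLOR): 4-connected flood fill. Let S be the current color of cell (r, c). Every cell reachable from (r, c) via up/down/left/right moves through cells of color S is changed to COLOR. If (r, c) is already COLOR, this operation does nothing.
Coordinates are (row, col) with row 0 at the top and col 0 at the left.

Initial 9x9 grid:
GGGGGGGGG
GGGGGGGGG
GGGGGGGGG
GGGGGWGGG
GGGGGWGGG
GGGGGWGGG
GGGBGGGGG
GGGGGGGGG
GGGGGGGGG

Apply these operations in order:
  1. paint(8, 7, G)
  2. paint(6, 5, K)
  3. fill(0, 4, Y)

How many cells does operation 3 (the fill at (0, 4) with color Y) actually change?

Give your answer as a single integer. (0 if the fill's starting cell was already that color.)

Answer: 76

Derivation:
After op 1 paint(8,7,G):
GGGGGGGGG
GGGGGGGGG
GGGGGGGGG
GGGGGWGGG
GGGGGWGGG
GGGGGWGGG
GGGBGGGGG
GGGGGGGGG
GGGGGGGGG
After op 2 paint(6,5,K):
GGGGGGGGG
GGGGGGGGG
GGGGGGGGG
GGGGGWGGG
GGGGGWGGG
GGGGGWGGG
GGGBGKGGG
GGGGGGGGG
GGGGGGGGG
After op 3 fill(0,4,Y) [76 cells changed]:
YYYYYYYYY
YYYYYYYYY
YYYYYYYYY
YYYYYWYYY
YYYYYWYYY
YYYYYWYYY
YYYBYKYYY
YYYYYYYYY
YYYYYYYYY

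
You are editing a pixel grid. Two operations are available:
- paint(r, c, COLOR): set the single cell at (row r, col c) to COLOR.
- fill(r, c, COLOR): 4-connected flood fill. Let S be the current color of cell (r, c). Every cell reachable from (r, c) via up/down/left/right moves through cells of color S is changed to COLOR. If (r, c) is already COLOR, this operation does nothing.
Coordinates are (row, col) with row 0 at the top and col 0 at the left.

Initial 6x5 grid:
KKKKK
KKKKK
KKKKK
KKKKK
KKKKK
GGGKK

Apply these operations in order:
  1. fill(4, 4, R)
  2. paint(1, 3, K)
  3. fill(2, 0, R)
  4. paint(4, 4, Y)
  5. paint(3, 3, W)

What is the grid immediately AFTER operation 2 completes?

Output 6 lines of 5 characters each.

Answer: RRRRR
RRRKR
RRRRR
RRRRR
RRRRR
GGGRR

Derivation:
After op 1 fill(4,4,R) [27 cells changed]:
RRRRR
RRRRR
RRRRR
RRRRR
RRRRR
GGGRR
After op 2 paint(1,3,K):
RRRRR
RRRKR
RRRRR
RRRRR
RRRRR
GGGRR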